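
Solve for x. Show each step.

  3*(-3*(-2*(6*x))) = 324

Step 1. [3*(-3*(-2*(6*x))) = 324] divide by the outer 3 ⇒ div: -3*(-2*(6*x)) = 108.
Step 2. [-3*(-2*(6*x)) = 108] LHS = -3·(…); ÷-3 both sides. So div: -2*(6*x) = -36.
Step 3. [-2*(6*x) = -36] -2·(inner) — divide through by -2. So div: 6*x = 18.
Step 4. [6*x = 18] 6 out front; divide by 6, so div: x = 3.

Answer: x ∈ {3}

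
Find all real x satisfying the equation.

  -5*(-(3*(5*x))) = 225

Step 1. [-5*(-(3*(5*x))) = 225] -5 out front; divide by -5. So div: -(3*(5*x)) = -45.
Step 2. [-(3*(5*x)) = -45] leading − — multiply by −1. So neg: 3*(5*x) = 45.
Step 3. [3*(5*x) = 45] 3·(inner) — divide through by 3 ⇒ div: 5*x = 15.
Step 4. [5*x = 15] 5 out front; divide by 5. So div: x = 3.

Answer: x ∈ {3}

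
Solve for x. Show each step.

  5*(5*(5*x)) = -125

Step 1. [5*(5*(5*x)) = -125] LHS = 5·(…); ÷5 both sides, so div: 5*(5*x) = -25.
Step 2. [5*(5*x) = -25] LHS = 5·(…); ÷5 both sides, so div: 5*x = -5.
Step 3. [5*x = -5] 5 out front; divide by 5, so div: x = -1.

Answer: x ∈ {-1}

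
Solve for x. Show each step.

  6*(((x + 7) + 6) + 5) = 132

Step 1. [6*(((x + 7) + 6) + 5) = 132] 6·(inner) — divide through by 6, so div: ((x + 7) + 6) + 5 = 22.
Step 2. [((x + 7) + 6) + 5 = 22] peel the +5: subtract 5 from each side ⇒ sub: (x + 7) + 6 = 17.
Step 3. [(x + 7) + 6 = 17] the outer +6 inverts by subtracting 6. So sub: x + 7 = 11.
Step 4. [x + 7 = 11] the outer +7 inverts by subtracting 7, so sub: x = 4.

Answer: x ∈ {4}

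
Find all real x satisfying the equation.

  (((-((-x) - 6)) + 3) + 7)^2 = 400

Step 1. [(((-((-x) - 6)) + 3) + 7)^2 = 400] LHS squared, RHS 400 ≥ 0: apply √ (±) ⇒ sqrt: ((-((-x) - 6)) + 3) + 7 = 20 or -20.
Step 2. [((-((-x) - 6)) + 3) + 7 = 20 or -20] 7 comes off first (subtract 7) ⇒ sub: (-((-x) - 6)) + 3 = 13 or -27.
Step 3. [(-((-x) - 6)) + 3 = 13 or -27] peel the +3: subtract 3 from each side ⇒ sub: -((-x) - 6) = 10 or -30.
Step 4. [-((-x) - 6) = 10 or -30] leading − — multiply by −1, so neg: (-x) - 6 = -10 or 30.
Step 5. [(-x) - 6 = -10 or 30] peel the -6: add 6 from each side, so sub: -x = -4 or 36.
Step 6. [-x = -4 or 36] LHS negated; negate both sides. So neg: x = 4 or -36.

Answer: x ∈ {-36, 4}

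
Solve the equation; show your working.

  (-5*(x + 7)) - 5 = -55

Step 1. [(-5*(x + 7)) - 5 = -55] -5 divides every term; factor it out. So factor: (x + 7) + 1 = 11.
Step 2. [(x + 7) + 1 = 11] peel the +1: subtract 1 from each side, so sub: x + 7 = 10.
Step 3. [x + 7 = 10] subtract 7: x sits inside (… + 7). So sub: x = 3.

Answer: x ∈ {3}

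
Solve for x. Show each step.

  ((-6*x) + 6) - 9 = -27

Step 1. [((-6*x) + 6) - 9 = -27] peel the -9: add 9 from each side ⇒ sub: (-6*x) + 6 = -18.
Step 2. [(-6*x) + 6 = -18] common factor -6 (LHS and -18) — divide through. So factor: x - 1 = 3.
Step 3. [x - 1 = 3] add 1: x sits inside (… - 1), so sub: x = 4.

Answer: x ∈ {4}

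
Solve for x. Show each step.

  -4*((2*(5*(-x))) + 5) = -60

Step 1. [-4*((2*(5*(-x))) + 5) = -60] divide by the outer -4. So div: (2*(5*(-x))) + 5 = 15.
Step 2. [(2*(5*(-x))) + 5 = 15] peel the +5: subtract 5 from each side, so sub: 2*(5*(-x)) = 10.
Step 3. [2*(5*(-x)) = 10] 2·(inner) — divide through by 2 ⇒ div: 5*(-x) = 5.
Step 4. [5*(-x) = 5] LHS = 5·(…); ÷5 both sides, so div: -x = 1.
Step 5. [-x = 1] flip signs both sides ⇒ neg: x = -1.

Answer: x ∈ {-1}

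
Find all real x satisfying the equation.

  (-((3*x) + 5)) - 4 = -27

Step 1. [(-((3*x) + 5)) - 4 = -27] the outer -4 inverts by adding 4, so sub: -((3*x) + 5) = -23.
Step 2. [-((3*x) + 5) = -23] flip signs both sides, so neg: (3*x) + 5 = 23.
Step 3. [(3*x) + 5 = 23] subtract 5: x sits inside (… + 5) ⇒ sub: 3*x = 18.
Step 4. [3*x = 18] LHS = 3·(…); ÷3 both sides, so div: x = 6.

Answer: x ∈ {6}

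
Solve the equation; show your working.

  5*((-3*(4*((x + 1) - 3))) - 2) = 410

Step 1. [5*((-3*(4*((x + 1) - 3))) - 2) = 410] LHS = 5·(…); ÷5 both sides, so div: (-3*(4*((x + 1) - 3))) - 2 = 82.
Step 2. [(-3*(4*((x + 1) - 3))) - 2 = 82] -2 is outermost — add 2 both sides. So sub: -3*(4*((x + 1) - 3)) = 84.
Step 3. [-3*(4*((x + 1) - 3)) = 84] -3·(inner) — divide through by -3, so div: 4*((x + 1) - 3) = -28.
Step 4. [4*((x + 1) - 3) = -28] LHS = 4·(…); ÷4 both sides. So div: (x + 1) - 3 = -7.
Step 5. [(x + 1) - 3 = -7] -3 is outermost — add 3 both sides ⇒ sub: x + 1 = -4.
Step 6. [x + 1 = -4] peel the +1: subtract 1 from each side. So sub: x = -5.

Answer: x ∈ {-5}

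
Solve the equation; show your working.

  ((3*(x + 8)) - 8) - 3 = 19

Step 1. [((3*(x + 8)) - 8) - 3 = 19] 3 comes off first (add 3), so sub: (3*(x + 8)) - 8 = 22.
Step 2. [(3*(x + 8)) - 8 = 22] the outer -8 inverts by adding 8. So sub: 3*(x + 8) = 30.
Step 3. [3*(x + 8) = 30] 3 out front; divide by 3, so div: x + 8 = 10.
Step 4. [x + 8 = 10] subtract 8: x sits inside (… + 8) ⇒ sub: x = 2.

Answer: x ∈ {2}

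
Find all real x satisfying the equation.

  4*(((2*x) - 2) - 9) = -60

Step 1. [4*(((2*x) - 2) - 9) = -60] divide by the outer 4. So div: ((2*x) - 2) - 9 = -15.
Step 2. [((2*x) - 2) - 9 = -15] peel the -9: add 9 from each side ⇒ sub: (2*x) - 2 = -6.
Step 3. [(2*x) - 2 = -6] 2 divides every term; factor it out ⇒ factor: x - 1 = -3.
Step 4. [x - 1 = -3] -1 is outermost — add 1 both sides. So sub: x = -2.

Answer: x ∈ {-2}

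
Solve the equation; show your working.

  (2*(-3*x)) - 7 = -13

Step 1. [(2*(-3*x)) - 7 = -13] peel the -7: add 7 from each side, so sub: 2*(-3*x) = -6.
Step 2. [2*(-3*x) = -6] 2 out front; divide by 2, so div: -3*x = -3.
Step 3. [-3*x = -3] LHS = -3·(…); ÷-3 both sides. So div: x = 1.

Answer: x ∈ {1}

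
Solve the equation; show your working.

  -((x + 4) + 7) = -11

Step 1. [-((x + 4) + 7) = -11] leading − — multiply by −1. So neg: (x + 4) + 7 = 11.
Step 2. [(x + 4) + 7 = 11] +7 is outermost — subtract 7 both sides ⇒ sub: x + 4 = 4.
Step 3. [x + 4 = 4] 4 comes off first (subtract 4) ⇒ sub: x = 0.

Answer: x ∈ {0}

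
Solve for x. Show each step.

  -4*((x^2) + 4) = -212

Step 1. [-4*((x^2) + 4) = -212] divide by the outer -4. So div: (x^2) + 4 = 53.
Step 2. [(x^2) + 4 = 53] subtract 4: x sits inside (… + 4). So sub: x^2 = 49.
Step 3. [x^2 = 49] LHS squared, RHS 49 ≥ 0: apply √ (±) ⇒ sqrt: x = 7 or -7.

Answer: x ∈ {-7, 7}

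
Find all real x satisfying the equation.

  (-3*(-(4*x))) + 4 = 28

Step 1. [(-3*(-(4*x))) + 4 = 28] 4 comes off first (subtract 4). So sub: -3*(-(4*x)) = 24.
Step 2. [-3*(-(4*x)) = 24] divide by the outer -3. So div: -(4*x) = -8.
Step 3. [-(4*x) = -8] LHS negated; negate both sides. So neg: 4*x = 8.
Step 4. [4*x = 8] leading coefficient 4: divide by 4 ⇒ div: x = 2.

Answer: x ∈ {2}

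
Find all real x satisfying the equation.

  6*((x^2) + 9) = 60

Step 1. [6*((x^2) + 9) = 60] leading coefficient 6: divide by 6, so div: (x^2) + 9 = 10.
Step 2. [(x^2) + 9 = 10] the outer +9 inverts by subtracting 9, so sub: x^2 = 1.
Step 3. [x^2 = 1] √ both sides: 1 ≥ 0 gives two branches. So sqrt: x = 1 or -1.

Answer: x ∈ {-1, 1}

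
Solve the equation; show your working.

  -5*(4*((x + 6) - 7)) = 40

Step 1. [-5*(4*((x + 6) - 7)) = 40] leading coefficient -5: divide by -5. So div: 4*((x + 6) - 7) = -8.
Step 2. [4*((x + 6) - 7) = -8] divide by the outer 4, so div: (x + 6) - 7 = -2.
Step 3. [(x + 6) - 7 = -2] the outer -7 inverts by adding 7 ⇒ sub: x + 6 = 5.
Step 4. [x + 6 = 5] the outer +6 inverts by subtracting 6. So sub: x = -1.

Answer: x ∈ {-1}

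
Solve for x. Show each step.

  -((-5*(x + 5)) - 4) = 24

Step 1. [-((-5*(x + 5)) - 4) = 24] leading − — multiply by −1. So neg: (-5*(x + 5)) - 4 = -24.
Step 2. [(-5*(x + 5)) - 4 = -24] the outer -4 inverts by adding 4. So sub: -5*(x + 5) = -20.
Step 3. [-5*(x + 5) = -20] divide by the outer -5. So div: x + 5 = 4.
Step 4. [x + 5 = 4] the outer +5 inverts by subtracting 5, so sub: x = -1.

Answer: x ∈ {-1}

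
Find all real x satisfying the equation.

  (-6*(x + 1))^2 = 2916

Step 1. [(-6*(x + 1))^2 = 2916] 2916 ≥ 0, LHS is (·)² — take ±√ ⇒ sqrt: -6*(x + 1) = 54 or -54.
Step 2. [-6*(x + 1) = 54 or -54] -6 out front; divide by -6, so div: x + 1 = -9 or 9.
Step 3. [x + 1 = -9 or 9] 1 comes off first (subtract 1), so sub: x = -10 or 8.

Answer: x ∈ {-10, 8}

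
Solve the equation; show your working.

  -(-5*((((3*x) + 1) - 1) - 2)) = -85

Step 1. [-(-5*((((3*x) + 1) - 1) - 2)) = -85] flip signs both sides. So neg: -5*((((3*x) + 1) - 1) - 2) = 85.
Step 2. [-5*((((3*x) + 1) - 1) - 2) = 85] leading coefficient -5: divide by -5, so div: (((3*x) + 1) - 1) - 2 = -17.
Step 3. [(((3*x) + 1) - 1) - 2 = -17] 2 comes off first (add 2). So sub: ((3*x) + 1) - 1 = -15.
Step 4. [((3*x) + 1) - 1 = -15] 1 comes off first (add 1) ⇒ sub: (3*x) + 1 = -14.
Step 5. [(3*x) + 1 = -14] subtract 1: x sits inside (… + 1). So sub: 3*x = -15.
Step 6. [3*x = -15] divide by the outer 3 ⇒ div: x = -5.

Answer: x ∈ {-5}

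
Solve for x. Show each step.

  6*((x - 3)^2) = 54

Step 1. [6*((x - 3)^2) = 54] LHS = 6·(…); ÷6 both sides ⇒ div: (x - 3)^2 = 9.
Step 2. [(x - 3)^2 = 9] √ both sides: 9 ≥ 0 gives two branches, so sqrt: x - 3 = 3 or -3.
Step 3. [x - 3 = 3 or -3] add 3: x sits inside (… - 3), so sub: x = 6 or 0.

Answer: x ∈ {0, 6}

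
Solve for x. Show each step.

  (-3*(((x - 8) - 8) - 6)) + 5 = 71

Step 1. [(-3*(((x - 8) - 8) - 6)) + 5 = 71] peel the +5: subtract 5 from each side ⇒ sub: -3*(((x - 8) - 8) - 6) = 66.
Step 2. [-3*(((x - 8) - 8) - 6) = 66] leading coefficient -3: divide by -3 ⇒ div: ((x - 8) - 8) - 6 = -22.
Step 3. [((x - 8) - 8) - 6 = -22] peel the -6: add 6 from each side. So sub: (x - 8) - 8 = -16.
Step 4. [(x - 8) - 8 = -16] peel the -8: add 8 from each side. So sub: x - 8 = -8.
Step 5. [x - 8 = -8] peel the -8: add 8 from each side, so sub: x = 0.

Answer: x ∈ {0}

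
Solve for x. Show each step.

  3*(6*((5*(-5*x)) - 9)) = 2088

Step 1. [3*(6*((5*(-5*x)) - 9)) = 2088] divide by the outer 3 ⇒ div: 6*((5*(-5*x)) - 9) = 696.
Step 2. [6*((5*(-5*x)) - 9) = 696] divide by the outer 6 ⇒ div: (5*(-5*x)) - 9 = 116.
Step 3. [(5*(-5*x)) - 9 = 116] 9 comes off first (add 9), so sub: 5*(-5*x) = 125.
Step 4. [5*(-5*x) = 125] leading coefficient 5: divide by 5. So div: -5*x = 25.
Step 5. [-5*x = 25] divide by the outer -5 ⇒ div: x = -5.

Answer: x ∈ {-5}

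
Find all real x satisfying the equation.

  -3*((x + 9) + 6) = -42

Step 1. [-3*((x + 9) + 6) = -42] LHS = -3·(…); ÷-3 both sides ⇒ div: (x + 9) + 6 = 14.
Step 2. [(x + 9) + 6 = 14] peel the +6: subtract 6 from each side. So sub: x + 9 = 8.
Step 3. [x + 9 = 8] the outer +9 inverts by subtracting 9, so sub: x = -1.

Answer: x ∈ {-1}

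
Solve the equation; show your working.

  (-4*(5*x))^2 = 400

Step 1. [(-4*(5*x))^2 = 400] √ both sides: 400 ≥ 0 gives two branches, so sqrt: -4*(5*x) = 20 or -20.
Step 2. [-4*(5*x) = 20 or -20] -4·(inner) — divide through by -4, so div: 5*x = -5 or 5.
Step 3. [5*x = -5 or 5] 5·(inner) — divide through by 5, so div: x = -1 or 1.

Answer: x ∈ {-1, 1}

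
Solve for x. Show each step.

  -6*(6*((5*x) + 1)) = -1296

Step 1. [-6*(6*((5*x) + 1)) = -1296] -6 out front; divide by -6, so div: 6*((5*x) + 1) = 216.
Step 2. [6*((5*x) + 1) = 216] 6 out front; divide by 6 ⇒ div: (5*x) + 1 = 36.
Step 3. [(5*x) + 1 = 36] +1 is outermost — subtract 1 both sides ⇒ sub: 5*x = 35.
Step 4. [5*x = 35] divide by the outer 5 ⇒ div: x = 7.

Answer: x ∈ {7}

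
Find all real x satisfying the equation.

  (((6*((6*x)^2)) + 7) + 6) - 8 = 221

Step 1. [(((6*((6*x)^2)) + 7) + 6) - 8 = 221] peel the -8: add 8 from each side, so sub: ((6*((6*x)^2)) + 7) + 6 = 229.
Step 2. [((6*((6*x)^2)) + 7) + 6 = 229] peel the +6: subtract 6 from each side, so sub: (6*((6*x)^2)) + 7 = 223.
Step 3. [(6*((6*x)^2)) + 7 = 223] peel the +7: subtract 7 from each side. So sub: 6*((6*x)^2) = 216.
Step 4. [6*((6*x)^2) = 216] divide by the outer 6, so div: (6*x)^2 = 36.
Step 5. [(6*x)^2 = 36] √ both sides: 36 ≥ 0 gives two branches, so sqrt: 6*x = 6 or -6.
Step 6. [6*x = 6 or -6] LHS = 6·(…); ÷6 both sides. So div: x = 1 or -1.

Answer: x ∈ {-1, 1}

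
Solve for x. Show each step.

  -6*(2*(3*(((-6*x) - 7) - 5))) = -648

Step 1. [-6*(2*(3*(((-6*x) - 7) - 5))) = -648] -6·(inner) — divide through by -6, so div: 2*(3*(((-6*x) - 7) - 5)) = 108.
Step 2. [2*(3*(((-6*x) - 7) - 5)) = 108] LHS = 2·(…); ÷2 both sides, so div: 3*(((-6*x) - 7) - 5) = 54.
Step 3. [3*(((-6*x) - 7) - 5) = 54] 3 out front; divide by 3, so div: ((-6*x) - 7) - 5 = 18.
Step 4. [((-6*x) - 7) - 5 = 18] -5 is outermost — add 5 both sides. So sub: (-6*x) - 7 = 23.
Step 5. [(-6*x) - 7 = 23] the outer -7 inverts by adding 7 ⇒ sub: -6*x = 30.
Step 6. [-6*x = 30] LHS = -6·(…); ÷-6 both sides ⇒ div: x = -5.

Answer: x ∈ {-5}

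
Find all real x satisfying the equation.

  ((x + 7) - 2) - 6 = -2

Step 1. [((x + 7) - 2) - 6 = -2] peel the -6: add 6 from each side ⇒ sub: (x + 7) - 2 = 4.
Step 2. [(x + 7) - 2 = 4] add 2: x sits inside (… - 2). So sub: x + 7 = 6.
Step 3. [x + 7 = 6] peel the +7: subtract 7 from each side ⇒ sub: x = -1.

Answer: x ∈ {-1}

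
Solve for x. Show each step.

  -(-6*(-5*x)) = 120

Step 1. [-(-6*(-5*x)) = 120] LHS negated; negate both sides ⇒ neg: -6*(-5*x) = -120.
Step 2. [-6*(-5*x) = -120] -6·(inner) — divide through by -6, so div: -5*x = 20.
Step 3. [-5*x = 20] divide by the outer -5. So div: x = -4.

Answer: x ∈ {-4}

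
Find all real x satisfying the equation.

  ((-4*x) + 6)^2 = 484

Step 1. [((-4*x) + 6)^2 = 484] LHS squared, RHS 484 ≥ 0: apply √ (±) ⇒ sqrt: (-4*x) + 6 = 22 or -22.
Step 2. [(-4*x) + 6 = 22 or -22] +6 is outermost — subtract 6 both sides ⇒ sub: -4*x = 16 or -28.
Step 3. [-4*x = 16 or -28] LHS = -4·(…); ÷-4 both sides. So div: x = -4 or 7.

Answer: x ∈ {-4, 7}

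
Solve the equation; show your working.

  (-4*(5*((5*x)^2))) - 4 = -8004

Step 1. [(-4*(5*((5*x)^2))) - 4 = -8004] -4 | LHS and -4 | -8004: pull -4 out ⇒ factor: (5*((5*x)^2)) + 1 = 2001.
Step 2. [(5*((5*x)^2)) + 1 = 2001] subtract 1: x sits inside (… + 1), so sub: 5*((5*x)^2) = 2000.
Step 3. [5*((5*x)^2) = 2000] LHS = 5·(…); ÷5 both sides, so div: (5*x)^2 = 400.
Step 4. [(5*x)^2 = 400] √ both sides: 400 ≥ 0 gives two branches, so sqrt: 5*x = 20 or -20.
Step 5. [5*x = 20 or -20] 5 out front; divide by 5, so div: x = 4 or -4.

Answer: x ∈ {-4, 4}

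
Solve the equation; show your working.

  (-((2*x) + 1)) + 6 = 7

Step 1. [(-((2*x) + 1)) + 6 = 7] +6 is outermost — subtract 6 both sides ⇒ sub: -((2*x) + 1) = 1.
Step 2. [-((2*x) + 1) = 1] flip signs both sides, so neg: (2*x) + 1 = -1.
Step 3. [(2*x) + 1 = -1] subtract 1: x sits inside (… + 1) ⇒ sub: 2*x = -2.
Step 4. [2*x = -2] LHS = 2·(…); ÷2 both sides. So div: x = -1.

Answer: x ∈ {-1}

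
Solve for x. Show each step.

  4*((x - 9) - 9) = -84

Step 1. [4*((x - 9) - 9) = -84] LHS = 4·(…); ÷4 both sides, so div: (x - 9) - 9 = -21.
Step 2. [(x - 9) - 9 = -21] peel the -9: add 9 from each side. So sub: x - 9 = -12.
Step 3. [x - 9 = -12] peel the -9: add 9 from each side. So sub: x = -3.

Answer: x ∈ {-3}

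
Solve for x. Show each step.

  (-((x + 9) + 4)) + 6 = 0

Step 1. [(-((x + 9) + 4)) + 6 = 0] subtract 6: x sits inside (… + 6) ⇒ sub: -((x + 9) + 4) = -6.
Step 2. [-((x + 9) + 4) = -6] LHS negated; negate both sides ⇒ neg: (x + 9) + 4 = 6.
Step 3. [(x + 9) + 4 = 6] the outer +4 inverts by subtracting 4 ⇒ sub: x + 9 = 2.
Step 4. [x + 9 = 2] subtract 9: x sits inside (… + 9). So sub: x = -7.

Answer: x ∈ {-7}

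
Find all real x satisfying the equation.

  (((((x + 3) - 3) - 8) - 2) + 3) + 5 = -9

Step 1. [(((((x + 3) - 3) - 8) - 2) + 3) + 5 = -9] +5 is outermost — subtract 5 both sides, so sub: ((((x + 3) - 3) - 8) - 2) + 3 = -14.
Step 2. [((((x + 3) - 3) - 8) - 2) + 3 = -14] +3 is outermost — subtract 3 both sides. So sub: (((x + 3) - 3) - 8) - 2 = -17.
Step 3. [(((x + 3) - 3) - 8) - 2 = -17] 2 comes off first (add 2), so sub: ((x + 3) - 3) - 8 = -15.
Step 4. [((x + 3) - 3) - 8 = -15] peel the -8: add 8 from each side. So sub: (x + 3) - 3 = -7.
Step 5. [(x + 3) - 3 = -7] -3 is outermost — add 3 both sides. So sub: x + 3 = -4.
Step 6. [x + 3 = -4] subtract 3: x sits inside (… + 3), so sub: x = -7.

Answer: x ∈ {-7}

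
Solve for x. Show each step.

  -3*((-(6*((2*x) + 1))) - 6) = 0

Step 1. [-3*((-(6*((2*x) + 1))) - 6) = 0] LHS = -3·(…); ÷-3 both sides ⇒ div: (-(6*((2*x) + 1))) - 6 = 0.
Step 2. [(-(6*((2*x) + 1))) - 6 = 0] peel the -6: add 6 from each side ⇒ sub: -(6*((2*x) + 1)) = 6.
Step 3. [-(6*((2*x) + 1)) = 6] leading − — multiply by −1, so neg: 6*((2*x) + 1) = -6.
Step 4. [6*((2*x) + 1) = -6] 6·(inner) — divide through by 6. So div: (2*x) + 1 = -1.
Step 5. [(2*x) + 1 = -1] subtract 1: x sits inside (… + 1). So sub: 2*x = -2.
Step 6. [2*x = -2] LHS = 2·(…); ÷2 both sides, so div: x = -1.

Answer: x ∈ {-1}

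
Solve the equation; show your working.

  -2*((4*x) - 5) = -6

Step 1. [-2*((4*x) - 5) = -6] -2 out front; divide by -2, so div: (4*x) - 5 = 3.
Step 2. [(4*x) - 5 = 3] -5 is outermost — add 5 both sides, so sub: 4*x = 8.
Step 3. [4*x = 8] leading coefficient 4: divide by 4, so div: x = 2.

Answer: x ∈ {2}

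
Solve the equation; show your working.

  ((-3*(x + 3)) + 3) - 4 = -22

Step 1. [((-3*(x + 3)) + 3) - 4 = -22] the outer -4 inverts by adding 4. So sub: (-3*(x + 3)) + 3 = -18.
Step 2. [(-3*(x + 3)) + 3 = -18] +3 is outermost — subtract 3 both sides, so sub: -3*(x + 3) = -21.
Step 3. [-3*(x + 3) = -21] -3 out front; divide by -3, so div: x + 3 = 7.
Step 4. [x + 3 = 7] +3 is outermost — subtract 3 both sides, so sub: x = 4.

Answer: x ∈ {4}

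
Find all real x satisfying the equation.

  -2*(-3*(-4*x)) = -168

Step 1. [-2*(-3*(-4*x)) = -168] divide by the outer -2, so div: -3*(-4*x) = 84.
Step 2. [-3*(-4*x) = 84] LHS = -3·(…); ÷-3 both sides ⇒ div: -4*x = -28.
Step 3. [-4*x = -28] -4·(inner) — divide through by -4, so div: x = 7.

Answer: x ∈ {7}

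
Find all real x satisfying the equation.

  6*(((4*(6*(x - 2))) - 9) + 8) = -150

Step 1. [6*(((4*(6*(x - 2))) - 9) + 8) = -150] divide by the outer 6. So div: ((4*(6*(x - 2))) - 9) + 8 = -25.
Step 2. [((4*(6*(x - 2))) - 9) + 8 = -25] +8 is outermost — subtract 8 both sides, so sub: (4*(6*(x - 2))) - 9 = -33.
Step 3. [(4*(6*(x - 2))) - 9 = -33] 9 comes off first (add 9), so sub: 4*(6*(x - 2)) = -24.
Step 4. [4*(6*(x - 2)) = -24] leading coefficient 4: divide by 4, so div: 6*(x - 2) = -6.
Step 5. [6*(x - 2) = -6] divide by the outer 6. So div: x - 2 = -1.
Step 6. [x - 2 = -1] the outer -2 inverts by adding 2, so sub: x = 1.

Answer: x ∈ {1}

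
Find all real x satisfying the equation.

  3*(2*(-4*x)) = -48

Step 1. [3*(2*(-4*x)) = -48] leading coefficient 3: divide by 3, so div: 2*(-4*x) = -16.
Step 2. [2*(-4*x) = -16] divide by the outer 2. So div: -4*x = -8.
Step 3. [-4*x = -8] leading coefficient -4: divide by -4. So div: x = 2.

Answer: x ∈ {2}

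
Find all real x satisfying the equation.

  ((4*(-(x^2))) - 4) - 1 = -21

Step 1. [((4*(-(x^2))) - 4) - 1 = -21] 1 comes off first (add 1), so sub: (4*(-(x^2))) - 4 = -20.
Step 2. [(4*(-(x^2))) - 4 = -20] add 4: x sits inside (… - 4). So sub: 4*(-(x^2)) = -16.
Step 3. [4*(-(x^2)) = -16] 4·(inner) — divide through by 4, so div: -(x^2) = -4.
Step 4. [-(x^2) = -4] LHS negated; negate both sides ⇒ neg: x^2 = 4.
Step 5. [x^2 = 4] √ both sides: 4 ≥ 0 gives two branches. So sqrt: x = 2 or -2.

Answer: x ∈ {-2, 2}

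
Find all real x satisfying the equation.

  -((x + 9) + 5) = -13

Step 1. [-((x + 9) + 5) = -13] leading − — multiply by −1. So neg: (x + 9) + 5 = 13.
Step 2. [(x + 9) + 5 = 13] the outer +5 inverts by subtracting 5, so sub: x + 9 = 8.
Step 3. [x + 9 = 8] the outer +9 inverts by subtracting 9 ⇒ sub: x = -1.

Answer: x ∈ {-1}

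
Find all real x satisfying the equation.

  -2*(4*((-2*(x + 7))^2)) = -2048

Step 1. [-2*(4*((-2*(x + 7))^2)) = -2048] divide by the outer -2 ⇒ div: 4*((-2*(x + 7))^2) = 1024.
Step 2. [4*((-2*(x + 7))^2) = 1024] 4·(inner) — divide through by 4 ⇒ div: (-2*(x + 7))^2 = 256.
Step 3. [(-2*(x + 7))^2 = 256] LHS squared, RHS 256 ≥ 0: apply √ (±). So sqrt: -2*(x + 7) = 16 or -16.
Step 4. [-2*(x + 7) = 16 or -16] -2·(inner) — divide through by -2, so div: x + 7 = -8 or 8.
Step 5. [x + 7 = -8 or 8] 7 comes off first (subtract 7), so sub: x = -15 or 1.

Answer: x ∈ {-15, 1}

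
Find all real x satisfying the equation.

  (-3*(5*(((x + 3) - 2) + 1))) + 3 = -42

Step 1. [(-3*(5*(((x + 3) - 2) + 1))) + 3 = -42] peel the +3: subtract 3 from each side, so sub: -3*(5*(((x + 3) - 2) + 1)) = -45.
Step 2. [-3*(5*(((x + 3) - 2) + 1)) = -45] divide by the outer -3 ⇒ div: 5*(((x + 3) - 2) + 1) = 15.
Step 3. [5*(((x + 3) - 2) + 1) = 15] 5 out front; divide by 5 ⇒ div: ((x + 3) - 2) + 1 = 3.
Step 4. [((x + 3) - 2) + 1 = 3] +1 is outermost — subtract 1 both sides, so sub: (x + 3) - 2 = 2.
Step 5. [(x + 3) - 2 = 2] -2 is outermost — add 2 both sides, so sub: x + 3 = 4.
Step 6. [x + 3 = 4] 3 comes off first (subtract 3) ⇒ sub: x = 1.

Answer: x ∈ {1}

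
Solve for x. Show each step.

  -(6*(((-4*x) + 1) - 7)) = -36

Step 1. [-(6*(((-4*x) + 1) - 7)) = -36] flip signs both sides, so neg: 6*(((-4*x) + 1) - 7) = 36.
Step 2. [6*(((-4*x) + 1) - 7) = 36] leading coefficient 6: divide by 6, so div: ((-4*x) + 1) - 7 = 6.
Step 3. [((-4*x) + 1) - 7 = 6] peel the -7: add 7 from each side ⇒ sub: (-4*x) + 1 = 13.
Step 4. [(-4*x) + 1 = 13] peel the +1: subtract 1 from each side, so sub: -4*x = 12.
Step 5. [-4*x = 12] -4 out front; divide by -4 ⇒ div: x = -3.

Answer: x ∈ {-3}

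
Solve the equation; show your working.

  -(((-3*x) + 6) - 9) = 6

Step 1. [-(((-3*x) + 6) - 9) = 6] LHS negated; negate both sides. So neg: ((-3*x) + 6) - 9 = -6.
Step 2. [((-3*x) + 6) - 9 = -6] add 9: x sits inside (… - 9). So sub: (-3*x) + 6 = 3.
Step 3. [(-3*x) + 6 = 3] 6 comes off first (subtract 6). So sub: -3*x = -3.
Step 4. [-3*x = -3] LHS = -3·(…); ÷-3 both sides, so div: x = 1.

Answer: x ∈ {1}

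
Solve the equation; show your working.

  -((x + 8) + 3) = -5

Step 1. [-((x + 8) + 3) = -5] leading − — multiply by −1. So neg: (x + 8) + 3 = 5.
Step 2. [(x + 8) + 3 = 5] subtract 3: x sits inside (… + 3) ⇒ sub: x + 8 = 2.
Step 3. [x + 8 = 2] +8 is outermost — subtract 8 both sides ⇒ sub: x = -6.

Answer: x ∈ {-6}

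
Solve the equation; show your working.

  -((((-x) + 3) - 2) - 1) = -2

Step 1. [-((((-x) + 3) - 2) - 1) = -2] flip signs both sides. So neg: (((-x) + 3) - 2) - 1 = 2.
Step 2. [(((-x) + 3) - 2) - 1 = 2] add 1: x sits inside (… - 1) ⇒ sub: ((-x) + 3) - 2 = 3.
Step 3. [((-x) + 3) - 2 = 3] 2 comes off first (add 2). So sub: (-x) + 3 = 5.
Step 4. [(-x) + 3 = 5] peel the +3: subtract 3 from each side, so sub: -x = 2.
Step 5. [-x = 2] LHS negated; negate both sides, so neg: x = -2.

Answer: x ∈ {-2}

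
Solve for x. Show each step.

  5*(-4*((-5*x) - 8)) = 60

Step 1. [5*(-4*((-5*x) - 8)) = 60] 5·(inner) — divide through by 5, so div: -4*((-5*x) - 8) = 12.
Step 2. [-4*((-5*x) - 8) = 12] divide by the outer -4. So div: (-5*x) - 8 = -3.
Step 3. [(-5*x) - 8 = -3] -8 is outermost — add 8 both sides. So sub: -5*x = 5.
Step 4. [-5*x = 5] -5·(inner) — divide through by -5. So div: x = -1.

Answer: x ∈ {-1}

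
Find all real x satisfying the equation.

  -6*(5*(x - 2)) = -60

Step 1. [-6*(5*(x - 2)) = -60] leading coefficient -6: divide by -6, so div: 5*(x - 2) = 10.
Step 2. [5*(x - 2) = 10] divide by the outer 5, so div: x - 2 = 2.
Step 3. [x - 2 = 2] -2 is outermost — add 2 both sides ⇒ sub: x = 4.

Answer: x ∈ {4}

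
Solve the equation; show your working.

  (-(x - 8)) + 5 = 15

Step 1. [(-(x - 8)) + 5 = 15] subtract 5: x sits inside (… + 5), so sub: -(x - 8) = 10.
Step 2. [-(x - 8) = 10] leading − — multiply by −1. So neg: x - 8 = -10.
Step 3. [x - 8 = -10] -8 is outermost — add 8 both sides, so sub: x = -2.

Answer: x ∈ {-2}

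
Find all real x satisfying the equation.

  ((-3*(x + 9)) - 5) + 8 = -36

Step 1. [((-3*(x + 9)) - 5) + 8 = -36] the outer +8 inverts by subtracting 8, so sub: (-3*(x + 9)) - 5 = -44.
Step 2. [(-3*(x + 9)) - 5 = -44] the outer -5 inverts by adding 5. So sub: -3*(x + 9) = -39.
Step 3. [-3*(x + 9) = -39] divide by the outer -3, so div: x + 9 = 13.
Step 4. [x + 9 = 13] peel the +9: subtract 9 from each side ⇒ sub: x = 4.

Answer: x ∈ {4}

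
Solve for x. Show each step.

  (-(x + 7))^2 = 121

Step 1. [(-(x + 7))^2 = 121] 121 ≥ 0, LHS is (·)² — take ±√. So sqrt: -(x + 7) = 11 or -11.
Step 2. [-(x + 7) = 11 or -11] flip signs both sides. So neg: x + 7 = -11 or 11.
Step 3. [x + 7 = -11 or 11] the outer +7 inverts by subtracting 7. So sub: x = -18 or 4.

Answer: x ∈ {-18, 4}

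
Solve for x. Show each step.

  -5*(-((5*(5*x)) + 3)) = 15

Step 1. [-5*(-((5*(5*x)) + 3)) = 15] LHS = -5·(…); ÷-5 both sides. So div: -((5*(5*x)) + 3) = -3.
Step 2. [-((5*(5*x)) + 3) = -3] leading − — multiply by −1. So neg: (5*(5*x)) + 3 = 3.
Step 3. [(5*(5*x)) + 3 = 3] 3 comes off first (subtract 3). So sub: 5*(5*x) = 0.
Step 4. [5*(5*x) = 0] 5 out front; divide by 5 ⇒ div: 5*x = 0.
Step 5. [5*x = 0] 5·(inner) — divide through by 5, so div: x = 0.

Answer: x ∈ {0}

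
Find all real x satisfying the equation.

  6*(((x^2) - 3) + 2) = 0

Step 1. [6*(((x^2) - 3) + 2) = 0] 6·(inner) — divide through by 6 ⇒ div: ((x^2) - 3) + 2 = 0.
Step 2. [((x^2) - 3) + 2 = 0] +2 is outermost — subtract 2 both sides, so sub: (x^2) - 3 = -2.
Step 3. [(x^2) - 3 = -2] -3 is outermost — add 3 both sides, so sub: x^2 = 1.
Step 4. [x^2 = 1] √ both sides: 1 ≥ 0 gives two branches ⇒ sqrt: x = 1 or -1.

Answer: x ∈ {-1, 1}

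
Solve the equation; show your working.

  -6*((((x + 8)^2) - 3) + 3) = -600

Step 1. [-6*((((x + 8)^2) - 3) + 3) = -600] LHS = -6·(…); ÷-6 both sides, so div: (((x + 8)^2) - 3) + 3 = 100.
Step 2. [(((x + 8)^2) - 3) + 3 = 100] peel the +3: subtract 3 from each side. So sub: ((x + 8)^2) - 3 = 97.
Step 3. [((x + 8)^2) - 3 = 97] 3 comes off first (add 3) ⇒ sub: (x + 8)^2 = 100.
Step 4. [(x + 8)^2 = 100] 100 ≥ 0, LHS is (·)² — take ±√. So sqrt: x + 8 = 10 or -10.
Step 5. [x + 8 = 10 or -10] +8 is outermost — subtract 8 both sides. So sub: x = 2 or -18.

Answer: x ∈ {-18, 2}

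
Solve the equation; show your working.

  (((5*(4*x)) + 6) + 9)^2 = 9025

Step 1. [(((5*(4*x)) + 6) + 9)^2 = 9025] 9025 ≥ 0, LHS is (·)² — take ±√, so sqrt: ((5*(4*x)) + 6) + 9 = 95 or -95.
Step 2. [((5*(4*x)) + 6) + 9 = 95 or -95] the outer +9 inverts by subtracting 9 ⇒ sub: (5*(4*x)) + 6 = 86 or -104.
Step 3. [(5*(4*x)) + 6 = 86 or -104] +6 is outermost — subtract 6 both sides ⇒ sub: 5*(4*x) = 80 or -110.
Step 4. [5*(4*x) = 80 or -110] 5·(inner) — divide through by 5 ⇒ div: 4*x = 16 or -22.
Step 5. [4*x = 16 or -22] divide by the outer 4 ⇒ div: x = 4 or -11/2.

Answer: x ∈ {-11/2, 4}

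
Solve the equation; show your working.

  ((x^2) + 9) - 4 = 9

Step 1. [((x^2) + 9) - 4 = 9] -4 is outermost — add 4 both sides ⇒ sub: (x^2) + 9 = 13.
Step 2. [(x^2) + 9 = 13] peel the +9: subtract 9 from each side, so sub: x^2 = 4.
Step 3. [x^2 = 4] √ both sides: 4 ≥ 0 gives two branches, so sqrt: x = 2 or -2.

Answer: x ∈ {-2, 2}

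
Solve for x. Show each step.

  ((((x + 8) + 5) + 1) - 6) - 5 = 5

Step 1. [((((x + 8) + 5) + 1) - 6) - 5 = 5] add 5: x sits inside (… - 5) ⇒ sub: (((x + 8) + 5) + 1) - 6 = 10.
Step 2. [(((x + 8) + 5) + 1) - 6 = 10] 6 comes off first (add 6), so sub: ((x + 8) + 5) + 1 = 16.
Step 3. [((x + 8) + 5) + 1 = 16] 1 comes off first (subtract 1), so sub: (x + 8) + 5 = 15.
Step 4. [(x + 8) + 5 = 15] subtract 5: x sits inside (… + 5), so sub: x + 8 = 10.
Step 5. [x + 8 = 10] subtract 8: x sits inside (… + 8). So sub: x = 2.

Answer: x ∈ {2}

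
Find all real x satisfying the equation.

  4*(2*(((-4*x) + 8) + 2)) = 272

Step 1. [4*(2*(((-4*x) + 8) + 2)) = 272] leading coefficient 4: divide by 4 ⇒ div: 2*(((-4*x) + 8) + 2) = 68.
Step 2. [2*(((-4*x) + 8) + 2) = 68] divide by the outer 2. So div: ((-4*x) + 8) + 2 = 34.
Step 3. [((-4*x) + 8) + 2 = 34] 2 comes off first (subtract 2), so sub: (-4*x) + 8 = 32.
Step 4. [(-4*x) + 8 = 32] -4 divides every term; factor it out, so factor: x - 2 = -8.
Step 5. [x - 2 = -8] the outer -2 inverts by adding 2. So sub: x = -6.

Answer: x ∈ {-6}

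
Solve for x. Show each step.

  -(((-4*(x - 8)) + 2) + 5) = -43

Step 1. [-(((-4*(x - 8)) + 2) + 5) = -43] flip signs both sides ⇒ neg: ((-4*(x - 8)) + 2) + 5 = 43.
Step 2. [((-4*(x - 8)) + 2) + 5 = 43] subtract 5: x sits inside (… + 5). So sub: (-4*(x - 8)) + 2 = 38.
Step 3. [(-4*(x - 8)) + 2 = 38] subtract 2: x sits inside (… + 2) ⇒ sub: -4*(x - 8) = 36.
Step 4. [-4*(x - 8) = 36] -4·(inner) — divide through by -4 ⇒ div: x - 8 = -9.
Step 5. [x - 8 = -9] 8 comes off first (add 8). So sub: x = -1.

Answer: x ∈ {-1}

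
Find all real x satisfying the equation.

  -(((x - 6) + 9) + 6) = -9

Step 1. [-(((x - 6) + 9) + 6) = -9] leading − — multiply by −1. So neg: ((x - 6) + 9) + 6 = 9.
Step 2. [((x - 6) + 9) + 6 = 9] the outer +6 inverts by subtracting 6 ⇒ sub: (x - 6) + 9 = 3.
Step 3. [(x - 6) + 9 = 3] peel the +9: subtract 9 from each side. So sub: x - 6 = -6.
Step 4. [x - 6 = -6] peel the -6: add 6 from each side, so sub: x = 0.

Answer: x ∈ {0}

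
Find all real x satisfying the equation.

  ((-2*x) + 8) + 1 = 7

Step 1. [((-2*x) + 8) + 1 = 7] the outer +1 inverts by subtracting 1 ⇒ sub: (-2*x) + 8 = 6.
Step 2. [(-2*x) + 8 = 6] 8 comes off first (subtract 8). So sub: -2*x = -2.
Step 3. [-2*x = -2] divide by the outer -2 ⇒ div: x = 1.

Answer: x ∈ {1}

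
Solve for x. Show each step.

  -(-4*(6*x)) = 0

Step 1. [-(-4*(6*x)) = 0] LHS negated; negate both sides ⇒ neg: -4*(6*x) = 0.
Step 2. [-4*(6*x) = 0] -4 out front; divide by -4. So div: 6*x = 0.
Step 3. [6*x = 0] divide by the outer 6. So div: x = 0.

Answer: x ∈ {0}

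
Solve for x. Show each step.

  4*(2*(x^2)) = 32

Step 1. [4*(2*(x^2)) = 32] leading coefficient 4: divide by 4 ⇒ div: 2*(x^2) = 8.
Step 2. [2*(x^2) = 8] LHS = 2·(…); ÷2 both sides ⇒ div: x^2 = 4.
Step 3. [x^2 = 4] √ both sides: 4 ≥ 0 gives two branches. So sqrt: x = 2 or -2.

Answer: x ∈ {-2, 2}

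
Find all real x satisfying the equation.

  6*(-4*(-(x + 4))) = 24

Step 1. [6*(-4*(-(x + 4))) = 24] leading coefficient 6: divide by 6, so div: -4*(-(x + 4)) = 4.
Step 2. [-4*(-(x + 4)) = 4] -4·(inner) — divide through by -4, so div: -(x + 4) = -1.
Step 3. [-(x + 4) = -1] flip signs both sides, so neg: x + 4 = 1.
Step 4. [x + 4 = 1] subtract 4: x sits inside (… + 4), so sub: x = -3.

Answer: x ∈ {-3}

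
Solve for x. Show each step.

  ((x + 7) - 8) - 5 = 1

Step 1. [((x + 7) - 8) - 5 = 1] peel the -5: add 5 from each side, so sub: (x + 7) - 8 = 6.
Step 2. [(x + 7) - 8 = 6] -8 is outermost — add 8 both sides, so sub: x + 7 = 14.
Step 3. [x + 7 = 14] +7 is outermost — subtract 7 both sides ⇒ sub: x = 7.

Answer: x ∈ {7}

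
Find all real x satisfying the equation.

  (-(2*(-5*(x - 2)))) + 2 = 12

Step 1. [(-(2*(-5*(x - 2)))) + 2 = 12] the outer +2 inverts by subtracting 2 ⇒ sub: -(2*(-5*(x - 2))) = 10.
Step 2. [-(2*(-5*(x - 2))) = 10] flip signs both sides, so neg: 2*(-5*(x - 2)) = -10.
Step 3. [2*(-5*(x - 2)) = -10] LHS = 2·(…); ÷2 both sides. So div: -5*(x - 2) = -5.
Step 4. [-5*(x - 2) = -5] divide by the outer -5, so div: x - 2 = 1.
Step 5. [x - 2 = 1] the outer -2 inverts by adding 2 ⇒ sub: x = 3.

Answer: x ∈ {3}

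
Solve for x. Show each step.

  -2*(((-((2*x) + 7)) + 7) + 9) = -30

Step 1. [-2*(((-((2*x) + 7)) + 7) + 9) = -30] LHS = -2·(…); ÷-2 both sides. So div: ((-((2*x) + 7)) + 7) + 9 = 15.
Step 2. [((-((2*x) + 7)) + 7) + 9 = 15] peel the +9: subtract 9 from each side ⇒ sub: (-((2*x) + 7)) + 7 = 6.
Step 3. [(-((2*x) + 7)) + 7 = 6] 7 comes off first (subtract 7), so sub: -((2*x) + 7) = -1.
Step 4. [-((2*x) + 7) = -1] LHS negated; negate both sides. So neg: (2*x) + 7 = 1.
Step 5. [(2*x) + 7 = 1] +7 is outermost — subtract 7 both sides. So sub: 2*x = -6.
Step 6. [2*x = -6] LHS = 2·(…); ÷2 both sides. So div: x = -3.

Answer: x ∈ {-3}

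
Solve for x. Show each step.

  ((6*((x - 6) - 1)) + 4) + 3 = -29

Step 1. [((6*((x - 6) - 1)) + 4) + 3 = -29] 3 comes off first (subtract 3), so sub: (6*((x - 6) - 1)) + 4 = -32.
Step 2. [(6*((x - 6) - 1)) + 4 = -32] the outer +4 inverts by subtracting 4, so sub: 6*((x - 6) - 1) = -36.
Step 3. [6*((x - 6) - 1) = -36] divide by the outer 6, so div: (x - 6) - 1 = -6.
Step 4. [(x - 6) - 1 = -6] add 1: x sits inside (… - 1), so sub: x - 6 = -5.
Step 5. [x - 6 = -5] peel the -6: add 6 from each side. So sub: x = 1.

Answer: x ∈ {1}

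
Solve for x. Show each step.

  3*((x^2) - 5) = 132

Step 1. [3*((x^2) - 5) = 132] LHS = 3·(…); ÷3 both sides. So div: (x^2) - 5 = 44.
Step 2. [(x^2) - 5 = 44] the outer -5 inverts by adding 5 ⇒ sub: x^2 = 49.
Step 3. [x^2 = 49] LHS squared, RHS 49 ≥ 0: apply √ (±) ⇒ sqrt: x = 7 or -7.

Answer: x ∈ {-7, 7}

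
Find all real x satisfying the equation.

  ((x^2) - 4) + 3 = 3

Step 1. [((x^2) - 4) + 3 = 3] +3 is outermost — subtract 3 both sides. So sub: (x^2) - 4 = 0.
Step 2. [(x^2) - 4 = 0] 4 comes off first (add 4) ⇒ sub: x^2 = 4.
Step 3. [x^2 = 4] √ both sides: 4 ≥ 0 gives two branches ⇒ sqrt: x = 2 or -2.

Answer: x ∈ {-2, 2}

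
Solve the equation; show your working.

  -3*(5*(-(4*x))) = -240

Step 1. [-3*(5*(-(4*x))) = -240] -3·(inner) — divide through by -3. So div: 5*(-(4*x)) = 80.
Step 2. [5*(-(4*x)) = 80] 5·(inner) — divide through by 5 ⇒ div: -(4*x) = 16.
Step 3. [-(4*x) = 16] leading − — multiply by −1, so neg: 4*x = -16.
Step 4. [4*x = -16] divide by the outer 4. So div: x = -4.

Answer: x ∈ {-4}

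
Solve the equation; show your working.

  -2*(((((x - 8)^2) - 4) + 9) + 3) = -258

Step 1. [-2*(((((x - 8)^2) - 4) + 9) + 3) = -258] -2 out front; divide by -2 ⇒ div: ((((x - 8)^2) - 4) + 9) + 3 = 129.
Step 2. [((((x - 8)^2) - 4) + 9) + 3 = 129] peel the +3: subtract 3 from each side ⇒ sub: (((x - 8)^2) - 4) + 9 = 126.
Step 3. [(((x - 8)^2) - 4) + 9 = 126] peel the +9: subtract 9 from each side, so sub: ((x - 8)^2) - 4 = 117.
Step 4. [((x - 8)^2) - 4 = 117] peel the -4: add 4 from each side. So sub: (x - 8)^2 = 121.
Step 5. [(x - 8)^2 = 121] 121 ≥ 0, LHS is (·)² — take ±√, so sqrt: x - 8 = 11 or -11.
Step 6. [x - 8 = 11 or -11] the outer -8 inverts by adding 8, so sub: x = 19 or -3.

Answer: x ∈ {-3, 19}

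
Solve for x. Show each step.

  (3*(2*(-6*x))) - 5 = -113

Step 1. [(3*(2*(-6*x))) - 5 = -113] the outer -5 inverts by adding 5 ⇒ sub: 3*(2*(-6*x)) = -108.
Step 2. [3*(2*(-6*x)) = -108] 3·(inner) — divide through by 3 ⇒ div: 2*(-6*x) = -36.
Step 3. [2*(-6*x) = -36] 2·(inner) — divide through by 2 ⇒ div: -6*x = -18.
Step 4. [-6*x = -18] leading coefficient -6: divide by -6, so div: x = 3.

Answer: x ∈ {3}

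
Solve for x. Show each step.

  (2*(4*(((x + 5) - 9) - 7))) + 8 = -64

Step 1. [(2*(4*(((x + 5) - 9) - 7))) + 8 = -64] subtract 8: x sits inside (… + 8) ⇒ sub: 2*(4*(((x + 5) - 9) - 7)) = -72.
Step 2. [2*(4*(((x + 5) - 9) - 7)) = -72] leading coefficient 2: divide by 2 ⇒ div: 4*(((x + 5) - 9) - 7) = -36.
Step 3. [4*(((x + 5) - 9) - 7) = -36] divide by the outer 4 ⇒ div: ((x + 5) - 9) - 7 = -9.
Step 4. [((x + 5) - 9) - 7 = -9] 7 comes off first (add 7), so sub: (x + 5) - 9 = -2.
Step 5. [(x + 5) - 9 = -2] 9 comes off first (add 9), so sub: x + 5 = 7.
Step 6. [x + 5 = 7] subtract 5: x sits inside (… + 5). So sub: x = 2.

Answer: x ∈ {2}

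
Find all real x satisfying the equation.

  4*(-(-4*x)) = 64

Step 1. [4*(-(-4*x)) = 64] LHS = 4·(…); ÷4 both sides. So div: -(-4*x) = 16.
Step 2. [-(-4*x) = 16] flip signs both sides. So neg: -4*x = -16.
Step 3. [-4*x = -16] -4·(inner) — divide through by -4, so div: x = 4.

Answer: x ∈ {4}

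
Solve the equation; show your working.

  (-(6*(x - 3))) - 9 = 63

Step 1. [(-(6*(x - 3))) - 9 = 63] peel the -9: add 9 from each side ⇒ sub: -(6*(x - 3)) = 72.
Step 2. [-(6*(x - 3)) = 72] leading − — multiply by −1 ⇒ neg: 6*(x - 3) = -72.
Step 3. [6*(x - 3) = -72] 6·(inner) — divide through by 6. So div: x - 3 = -12.
Step 4. [x - 3 = -12] 3 comes off first (add 3) ⇒ sub: x = -9.

Answer: x ∈ {-9}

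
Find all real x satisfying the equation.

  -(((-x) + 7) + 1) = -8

Step 1. [-(((-x) + 7) + 1) = -8] LHS negated; negate both sides, so neg: ((-x) + 7) + 1 = 8.
Step 2. [((-x) + 7) + 1 = 8] the outer +1 inverts by subtracting 1, so sub: (-x) + 7 = 7.
Step 3. [(-x) + 7 = 7] peel the +7: subtract 7 from each side. So sub: -x = 0.
Step 4. [-x = 0] leading − — multiply by −1, so neg: x = 0.

Answer: x ∈ {0}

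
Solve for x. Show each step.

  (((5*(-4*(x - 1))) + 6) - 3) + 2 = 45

Step 1. [(((5*(-4*(x - 1))) + 6) - 3) + 2 = 45] +2 is outermost — subtract 2 both sides. So sub: ((5*(-4*(x - 1))) + 6) - 3 = 43.
Step 2. [((5*(-4*(x - 1))) + 6) - 3 = 43] 3 comes off first (add 3), so sub: (5*(-4*(x - 1))) + 6 = 46.
Step 3. [(5*(-4*(x - 1))) + 6 = 46] 6 comes off first (subtract 6) ⇒ sub: 5*(-4*(x - 1)) = 40.
Step 4. [5*(-4*(x - 1)) = 40] 5 out front; divide by 5 ⇒ div: -4*(x - 1) = 8.
Step 5. [-4*(x - 1) = 8] -4·(inner) — divide through by -4, so div: x - 1 = -2.
Step 6. [x - 1 = -2] peel the -1: add 1 from each side. So sub: x = -1.

Answer: x ∈ {-1}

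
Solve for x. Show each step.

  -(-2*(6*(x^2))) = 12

Step 1. [-(-2*(6*(x^2))) = 12] flip signs both sides, so neg: -2*(6*(x^2)) = -12.
Step 2. [-2*(6*(x^2)) = -12] divide by the outer -2, so div: 6*(x^2) = 6.
Step 3. [6*(x^2) = 6] divide by the outer 6 ⇒ div: x^2 = 1.
Step 4. [x^2 = 1] √ both sides: 1 ≥ 0 gives two branches. So sqrt: x = 1 or -1.

Answer: x ∈ {-1, 1}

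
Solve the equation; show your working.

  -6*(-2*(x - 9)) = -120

Step 1. [-6*(-2*(x - 9)) = -120] leading coefficient -6: divide by -6, so div: -2*(x - 9) = 20.
Step 2. [-2*(x - 9) = 20] LHS = -2·(…); ÷-2 both sides ⇒ div: x - 9 = -10.
Step 3. [x - 9 = -10] peel the -9: add 9 from each side. So sub: x = -1.

Answer: x ∈ {-1}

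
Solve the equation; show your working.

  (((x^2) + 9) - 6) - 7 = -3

Step 1. [(((x^2) + 9) - 6) - 7 = -3] 7 comes off first (add 7). So sub: ((x^2) + 9) - 6 = 4.
Step 2. [((x^2) + 9) - 6 = 4] add 6: x sits inside (… - 6) ⇒ sub: (x^2) + 9 = 10.
Step 3. [(x^2) + 9 = 10] the outer +9 inverts by subtracting 9 ⇒ sub: x^2 = 1.
Step 4. [x^2 = 1] √ both sides: 1 ≥ 0 gives two branches ⇒ sqrt: x = 1 or -1.

Answer: x ∈ {-1, 1}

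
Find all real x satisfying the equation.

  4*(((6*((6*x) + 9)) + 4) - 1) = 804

Step 1. [4*(((6*((6*x) + 9)) + 4) - 1) = 804] leading coefficient 4: divide by 4 ⇒ div: ((6*((6*x) + 9)) + 4) - 1 = 201.
Step 2. [((6*((6*x) + 9)) + 4) - 1 = 201] add 1: x sits inside (… - 1) ⇒ sub: (6*((6*x) + 9)) + 4 = 202.
Step 3. [(6*((6*x) + 9)) + 4 = 202] 4 comes off first (subtract 4), so sub: 6*((6*x) + 9) = 198.
Step 4. [6*((6*x) + 9) = 198] 6 out front; divide by 6 ⇒ div: (6*x) + 9 = 33.
Step 5. [(6*x) + 9 = 33] the outer +9 inverts by subtracting 9, so sub: 6*x = 24.
Step 6. [6*x = 24] 6 out front; divide by 6, so div: x = 4.

Answer: x ∈ {4}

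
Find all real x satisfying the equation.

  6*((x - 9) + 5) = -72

Step 1. [6*((x - 9) + 5) = -72] divide by the outer 6. So div: (x - 9) + 5 = -12.
Step 2. [(x - 9) + 5 = -12] the outer +5 inverts by subtracting 5. So sub: x - 9 = -17.
Step 3. [x - 9 = -17] -9 is outermost — add 9 both sides. So sub: x = -8.

Answer: x ∈ {-8}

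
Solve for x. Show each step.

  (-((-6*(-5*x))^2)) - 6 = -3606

Step 1. [(-((-6*(-5*x))^2)) - 6 = -3606] 6 comes off first (add 6). So sub: -((-6*(-5*x))^2) = -3600.
Step 2. [-((-6*(-5*x))^2) = -3600] flip signs both sides. So neg: (-6*(-5*x))^2 = 3600.
Step 3. [(-6*(-5*x))^2 = 3600] LHS squared, RHS 3600 ≥ 0: apply √ (±). So sqrt: -6*(-5*x) = 60 or -60.
Step 4. [-6*(-5*x) = 60 or -60] LHS = -6·(…); ÷-6 both sides. So div: -5*x = -10 or 10.
Step 5. [-5*x = -10 or 10] LHS = -5·(…); ÷-5 both sides ⇒ div: x = 2 or -2.

Answer: x ∈ {-2, 2}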